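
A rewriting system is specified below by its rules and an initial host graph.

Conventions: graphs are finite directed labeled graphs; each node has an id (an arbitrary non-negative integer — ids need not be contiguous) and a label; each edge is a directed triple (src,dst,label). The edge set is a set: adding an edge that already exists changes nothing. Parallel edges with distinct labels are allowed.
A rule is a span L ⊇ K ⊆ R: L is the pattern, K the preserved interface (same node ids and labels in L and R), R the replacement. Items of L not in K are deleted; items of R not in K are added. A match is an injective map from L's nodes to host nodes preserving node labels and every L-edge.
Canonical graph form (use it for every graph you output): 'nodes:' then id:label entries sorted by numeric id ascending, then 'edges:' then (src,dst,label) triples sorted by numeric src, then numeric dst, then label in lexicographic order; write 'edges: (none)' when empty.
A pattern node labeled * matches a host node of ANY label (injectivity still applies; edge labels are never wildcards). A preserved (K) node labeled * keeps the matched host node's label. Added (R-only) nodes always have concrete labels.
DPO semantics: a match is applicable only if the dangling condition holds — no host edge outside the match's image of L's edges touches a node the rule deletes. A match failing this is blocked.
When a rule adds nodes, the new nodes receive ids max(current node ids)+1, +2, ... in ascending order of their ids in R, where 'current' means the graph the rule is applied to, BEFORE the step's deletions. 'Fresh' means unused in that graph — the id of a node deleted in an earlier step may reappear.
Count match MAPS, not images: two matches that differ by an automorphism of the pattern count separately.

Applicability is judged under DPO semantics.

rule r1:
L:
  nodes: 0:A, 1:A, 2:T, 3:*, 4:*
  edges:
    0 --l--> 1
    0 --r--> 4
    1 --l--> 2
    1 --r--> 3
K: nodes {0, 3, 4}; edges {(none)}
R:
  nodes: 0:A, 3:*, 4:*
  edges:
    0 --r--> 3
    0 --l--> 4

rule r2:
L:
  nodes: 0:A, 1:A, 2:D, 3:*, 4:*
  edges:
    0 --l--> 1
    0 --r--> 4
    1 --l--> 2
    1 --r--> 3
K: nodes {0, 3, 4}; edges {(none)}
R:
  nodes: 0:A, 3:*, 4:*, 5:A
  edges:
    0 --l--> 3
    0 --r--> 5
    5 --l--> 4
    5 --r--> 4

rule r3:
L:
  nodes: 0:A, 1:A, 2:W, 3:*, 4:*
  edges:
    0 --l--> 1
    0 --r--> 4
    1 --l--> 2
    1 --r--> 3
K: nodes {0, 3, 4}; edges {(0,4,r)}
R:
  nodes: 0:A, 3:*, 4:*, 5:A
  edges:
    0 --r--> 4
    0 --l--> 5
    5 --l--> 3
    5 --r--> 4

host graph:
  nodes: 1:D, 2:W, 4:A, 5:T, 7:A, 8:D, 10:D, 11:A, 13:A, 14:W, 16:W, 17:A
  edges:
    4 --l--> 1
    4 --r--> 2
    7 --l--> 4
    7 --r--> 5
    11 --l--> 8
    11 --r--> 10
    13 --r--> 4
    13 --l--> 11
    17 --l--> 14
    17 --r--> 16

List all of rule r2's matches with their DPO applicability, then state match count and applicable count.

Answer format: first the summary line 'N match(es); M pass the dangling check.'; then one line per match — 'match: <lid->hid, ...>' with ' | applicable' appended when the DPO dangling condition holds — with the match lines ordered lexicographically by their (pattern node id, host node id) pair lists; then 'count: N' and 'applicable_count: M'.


2 match(es); 1 pass the dangling check.
match: 0->7, 1->4, 2->1, 3->2, 4->5
match: 0->13, 1->11, 2->8, 3->10, 4->4 | applicable
count: 2
applicable_count: 1


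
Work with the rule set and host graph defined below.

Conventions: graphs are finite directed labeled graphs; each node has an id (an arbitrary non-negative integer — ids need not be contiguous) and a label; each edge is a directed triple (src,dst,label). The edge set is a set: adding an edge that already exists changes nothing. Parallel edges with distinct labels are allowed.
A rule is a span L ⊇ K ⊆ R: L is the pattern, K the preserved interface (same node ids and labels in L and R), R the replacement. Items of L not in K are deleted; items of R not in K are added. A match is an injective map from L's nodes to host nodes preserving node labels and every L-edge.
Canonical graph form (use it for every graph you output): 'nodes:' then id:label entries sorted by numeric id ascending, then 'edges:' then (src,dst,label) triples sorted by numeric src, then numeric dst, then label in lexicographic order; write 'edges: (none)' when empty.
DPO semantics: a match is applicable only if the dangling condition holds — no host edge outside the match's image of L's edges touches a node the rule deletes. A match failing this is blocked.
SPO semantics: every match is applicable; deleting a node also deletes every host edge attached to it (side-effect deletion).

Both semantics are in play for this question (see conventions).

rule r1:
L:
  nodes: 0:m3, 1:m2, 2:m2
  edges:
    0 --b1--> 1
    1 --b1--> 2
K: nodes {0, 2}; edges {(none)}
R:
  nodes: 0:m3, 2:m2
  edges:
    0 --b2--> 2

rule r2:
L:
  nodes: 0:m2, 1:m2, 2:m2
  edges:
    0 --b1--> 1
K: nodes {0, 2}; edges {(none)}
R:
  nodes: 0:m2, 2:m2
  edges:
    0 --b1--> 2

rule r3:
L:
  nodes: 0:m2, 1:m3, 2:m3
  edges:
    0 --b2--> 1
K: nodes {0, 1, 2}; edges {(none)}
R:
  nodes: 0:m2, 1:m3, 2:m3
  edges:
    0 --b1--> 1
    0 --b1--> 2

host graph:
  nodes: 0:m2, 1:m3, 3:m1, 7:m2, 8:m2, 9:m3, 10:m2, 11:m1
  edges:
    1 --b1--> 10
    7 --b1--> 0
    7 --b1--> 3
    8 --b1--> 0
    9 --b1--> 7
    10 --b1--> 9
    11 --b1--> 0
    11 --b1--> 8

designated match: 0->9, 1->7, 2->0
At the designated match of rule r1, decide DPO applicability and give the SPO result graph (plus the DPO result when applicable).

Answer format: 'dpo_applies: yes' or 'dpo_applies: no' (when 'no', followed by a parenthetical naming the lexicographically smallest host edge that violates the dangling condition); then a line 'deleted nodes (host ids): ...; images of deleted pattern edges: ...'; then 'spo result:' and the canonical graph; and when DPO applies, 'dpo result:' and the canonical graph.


dpo_applies: no
(the rule deletes node 7, which keeps host edge (7,3,b1) outside the match image — the dangling condition fails, DPO blocks; SPO proceeds and side-deletes such edges)
deleted nodes (host ids): 7; images of deleted pattern edges: (7,0,b1); (9,7,b1)
spo result:
nodes: 0:m2, 1:m3, 3:m1, 8:m2, 9:m3, 10:m2, 11:m1
edges: (1,10,b1); (8,0,b1); (9,0,b2); (10,9,b1); (11,0,b1); (11,8,b1)


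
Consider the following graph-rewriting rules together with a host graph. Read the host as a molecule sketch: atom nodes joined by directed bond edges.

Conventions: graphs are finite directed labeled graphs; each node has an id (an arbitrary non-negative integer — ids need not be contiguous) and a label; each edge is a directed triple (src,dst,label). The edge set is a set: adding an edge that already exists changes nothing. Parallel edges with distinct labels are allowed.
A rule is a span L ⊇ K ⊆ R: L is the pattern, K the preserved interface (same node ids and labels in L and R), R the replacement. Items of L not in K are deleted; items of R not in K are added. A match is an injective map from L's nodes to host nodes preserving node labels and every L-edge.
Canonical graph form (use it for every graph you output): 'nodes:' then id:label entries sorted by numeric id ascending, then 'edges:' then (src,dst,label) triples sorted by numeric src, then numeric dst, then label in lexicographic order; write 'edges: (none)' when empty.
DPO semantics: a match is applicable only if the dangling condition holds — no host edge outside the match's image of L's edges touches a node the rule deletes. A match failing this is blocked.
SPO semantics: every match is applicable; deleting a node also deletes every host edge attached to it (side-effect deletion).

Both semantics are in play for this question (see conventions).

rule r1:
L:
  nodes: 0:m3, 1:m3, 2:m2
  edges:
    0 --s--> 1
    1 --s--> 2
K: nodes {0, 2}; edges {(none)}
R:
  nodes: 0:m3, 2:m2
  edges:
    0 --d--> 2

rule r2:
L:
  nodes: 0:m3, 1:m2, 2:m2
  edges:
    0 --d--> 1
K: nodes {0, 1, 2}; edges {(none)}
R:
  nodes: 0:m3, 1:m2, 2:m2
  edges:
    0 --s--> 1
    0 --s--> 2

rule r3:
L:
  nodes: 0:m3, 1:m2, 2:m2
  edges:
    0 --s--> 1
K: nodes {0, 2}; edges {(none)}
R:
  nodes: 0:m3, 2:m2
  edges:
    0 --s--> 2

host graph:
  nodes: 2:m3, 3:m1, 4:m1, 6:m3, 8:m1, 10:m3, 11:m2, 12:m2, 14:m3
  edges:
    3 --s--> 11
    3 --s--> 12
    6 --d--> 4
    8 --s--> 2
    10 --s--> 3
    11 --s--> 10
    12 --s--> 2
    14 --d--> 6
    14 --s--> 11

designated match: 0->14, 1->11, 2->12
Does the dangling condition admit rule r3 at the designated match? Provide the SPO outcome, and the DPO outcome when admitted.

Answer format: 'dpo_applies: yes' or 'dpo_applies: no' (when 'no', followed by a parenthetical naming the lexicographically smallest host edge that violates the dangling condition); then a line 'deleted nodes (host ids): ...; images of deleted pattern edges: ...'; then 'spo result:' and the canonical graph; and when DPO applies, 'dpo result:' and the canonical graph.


dpo_applies: no
(the rule deletes node 11, which keeps host edge (3,11,s) outside the match image — the dangling condition fails, DPO blocks; SPO proceeds and side-deletes such edges)
deleted nodes (host ids): 11; images of deleted pattern edges: (14,11,s)
spo result:
nodes: 2:m3, 3:m1, 4:m1, 6:m3, 8:m1, 10:m3, 12:m2, 14:m3
edges: (3,12,s); (6,4,d); (8,2,s); (10,3,s); (12,2,s); (14,6,d); (14,12,s)


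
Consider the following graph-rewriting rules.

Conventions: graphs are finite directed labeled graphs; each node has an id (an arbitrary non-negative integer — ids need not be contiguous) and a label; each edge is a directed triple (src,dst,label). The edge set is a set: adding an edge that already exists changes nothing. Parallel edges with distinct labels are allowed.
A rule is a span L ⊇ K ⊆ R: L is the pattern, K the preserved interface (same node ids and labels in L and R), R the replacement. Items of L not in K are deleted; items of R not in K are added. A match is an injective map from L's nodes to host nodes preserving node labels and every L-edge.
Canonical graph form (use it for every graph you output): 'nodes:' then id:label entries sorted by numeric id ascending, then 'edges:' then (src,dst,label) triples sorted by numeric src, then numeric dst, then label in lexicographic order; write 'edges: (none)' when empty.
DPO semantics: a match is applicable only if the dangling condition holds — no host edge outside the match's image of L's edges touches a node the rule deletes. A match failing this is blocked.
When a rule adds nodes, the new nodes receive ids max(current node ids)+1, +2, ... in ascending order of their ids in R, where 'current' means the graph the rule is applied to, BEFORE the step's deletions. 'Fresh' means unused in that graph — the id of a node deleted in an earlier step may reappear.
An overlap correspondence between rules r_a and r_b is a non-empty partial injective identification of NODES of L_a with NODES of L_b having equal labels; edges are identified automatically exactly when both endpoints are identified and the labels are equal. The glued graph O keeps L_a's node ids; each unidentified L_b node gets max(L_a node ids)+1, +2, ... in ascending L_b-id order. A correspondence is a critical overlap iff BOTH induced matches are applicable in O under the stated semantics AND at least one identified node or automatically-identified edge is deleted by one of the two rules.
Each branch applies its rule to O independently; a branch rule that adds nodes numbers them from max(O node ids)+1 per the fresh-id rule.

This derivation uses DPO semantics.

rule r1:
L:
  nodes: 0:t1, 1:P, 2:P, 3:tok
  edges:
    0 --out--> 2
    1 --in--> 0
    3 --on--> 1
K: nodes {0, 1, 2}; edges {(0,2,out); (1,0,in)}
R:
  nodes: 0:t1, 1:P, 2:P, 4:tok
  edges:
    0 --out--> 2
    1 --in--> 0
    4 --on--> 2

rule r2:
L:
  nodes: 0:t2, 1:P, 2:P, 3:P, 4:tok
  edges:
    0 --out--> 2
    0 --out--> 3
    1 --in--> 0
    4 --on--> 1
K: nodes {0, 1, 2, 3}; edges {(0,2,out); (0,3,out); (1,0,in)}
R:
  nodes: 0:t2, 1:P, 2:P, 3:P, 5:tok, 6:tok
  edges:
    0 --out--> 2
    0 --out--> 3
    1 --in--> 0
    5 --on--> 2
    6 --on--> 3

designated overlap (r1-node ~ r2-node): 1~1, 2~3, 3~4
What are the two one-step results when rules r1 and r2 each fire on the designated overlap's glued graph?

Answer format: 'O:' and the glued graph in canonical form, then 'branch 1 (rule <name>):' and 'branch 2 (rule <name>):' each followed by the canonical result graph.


O:
nodes: 0:t1, 1:P, 2:P, 3:tok, 4:t2, 5:P
edges: (0,2,out); (1,0,in); (1,4,in); (3,1,on); (4,2,out); (4,5,out)
branch 1 (rule r1):
nodes: 0:t1, 1:P, 2:P, 4:t2, 5:P, 6:tok
edges: (0,2,out); (1,0,in); (1,4,in); (4,2,out); (4,5,out); (6,2,on)
branch 2 (rule r2):
nodes: 0:t1, 1:P, 2:P, 4:t2, 5:P, 6:tok, 7:tok
edges: (0,2,out); (1,0,in); (1,4,in); (4,2,out); (4,5,out); (6,5,on); (7,2,on)


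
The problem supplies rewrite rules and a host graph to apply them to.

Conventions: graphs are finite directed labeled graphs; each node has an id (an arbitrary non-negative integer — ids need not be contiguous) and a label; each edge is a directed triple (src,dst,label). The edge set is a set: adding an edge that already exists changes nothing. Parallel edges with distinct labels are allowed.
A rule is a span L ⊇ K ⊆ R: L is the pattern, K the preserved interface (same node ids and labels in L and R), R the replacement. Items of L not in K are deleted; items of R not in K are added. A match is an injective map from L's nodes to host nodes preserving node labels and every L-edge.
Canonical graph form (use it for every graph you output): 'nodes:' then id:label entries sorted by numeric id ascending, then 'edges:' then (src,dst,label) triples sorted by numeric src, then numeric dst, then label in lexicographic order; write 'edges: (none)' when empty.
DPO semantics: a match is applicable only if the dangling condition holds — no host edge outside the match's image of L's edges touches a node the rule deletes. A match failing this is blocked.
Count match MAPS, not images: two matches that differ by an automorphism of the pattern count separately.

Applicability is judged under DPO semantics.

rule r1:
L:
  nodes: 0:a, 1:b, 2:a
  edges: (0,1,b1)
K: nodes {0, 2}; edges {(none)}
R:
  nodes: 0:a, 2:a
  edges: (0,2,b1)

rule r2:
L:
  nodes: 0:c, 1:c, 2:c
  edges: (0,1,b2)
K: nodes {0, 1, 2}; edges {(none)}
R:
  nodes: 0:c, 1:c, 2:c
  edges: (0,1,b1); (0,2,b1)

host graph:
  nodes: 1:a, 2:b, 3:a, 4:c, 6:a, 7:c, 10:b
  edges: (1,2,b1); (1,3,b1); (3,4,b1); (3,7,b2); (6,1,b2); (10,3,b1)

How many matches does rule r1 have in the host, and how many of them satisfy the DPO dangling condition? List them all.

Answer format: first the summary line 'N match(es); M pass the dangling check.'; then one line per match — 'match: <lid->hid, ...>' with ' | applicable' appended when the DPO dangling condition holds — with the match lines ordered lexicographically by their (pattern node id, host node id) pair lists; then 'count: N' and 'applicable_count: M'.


2 match(es); 2 pass the dangling check.
match: 0->1, 1->2, 2->3 | applicable
match: 0->1, 1->2, 2->6 | applicable
count: 2
applicable_count: 2


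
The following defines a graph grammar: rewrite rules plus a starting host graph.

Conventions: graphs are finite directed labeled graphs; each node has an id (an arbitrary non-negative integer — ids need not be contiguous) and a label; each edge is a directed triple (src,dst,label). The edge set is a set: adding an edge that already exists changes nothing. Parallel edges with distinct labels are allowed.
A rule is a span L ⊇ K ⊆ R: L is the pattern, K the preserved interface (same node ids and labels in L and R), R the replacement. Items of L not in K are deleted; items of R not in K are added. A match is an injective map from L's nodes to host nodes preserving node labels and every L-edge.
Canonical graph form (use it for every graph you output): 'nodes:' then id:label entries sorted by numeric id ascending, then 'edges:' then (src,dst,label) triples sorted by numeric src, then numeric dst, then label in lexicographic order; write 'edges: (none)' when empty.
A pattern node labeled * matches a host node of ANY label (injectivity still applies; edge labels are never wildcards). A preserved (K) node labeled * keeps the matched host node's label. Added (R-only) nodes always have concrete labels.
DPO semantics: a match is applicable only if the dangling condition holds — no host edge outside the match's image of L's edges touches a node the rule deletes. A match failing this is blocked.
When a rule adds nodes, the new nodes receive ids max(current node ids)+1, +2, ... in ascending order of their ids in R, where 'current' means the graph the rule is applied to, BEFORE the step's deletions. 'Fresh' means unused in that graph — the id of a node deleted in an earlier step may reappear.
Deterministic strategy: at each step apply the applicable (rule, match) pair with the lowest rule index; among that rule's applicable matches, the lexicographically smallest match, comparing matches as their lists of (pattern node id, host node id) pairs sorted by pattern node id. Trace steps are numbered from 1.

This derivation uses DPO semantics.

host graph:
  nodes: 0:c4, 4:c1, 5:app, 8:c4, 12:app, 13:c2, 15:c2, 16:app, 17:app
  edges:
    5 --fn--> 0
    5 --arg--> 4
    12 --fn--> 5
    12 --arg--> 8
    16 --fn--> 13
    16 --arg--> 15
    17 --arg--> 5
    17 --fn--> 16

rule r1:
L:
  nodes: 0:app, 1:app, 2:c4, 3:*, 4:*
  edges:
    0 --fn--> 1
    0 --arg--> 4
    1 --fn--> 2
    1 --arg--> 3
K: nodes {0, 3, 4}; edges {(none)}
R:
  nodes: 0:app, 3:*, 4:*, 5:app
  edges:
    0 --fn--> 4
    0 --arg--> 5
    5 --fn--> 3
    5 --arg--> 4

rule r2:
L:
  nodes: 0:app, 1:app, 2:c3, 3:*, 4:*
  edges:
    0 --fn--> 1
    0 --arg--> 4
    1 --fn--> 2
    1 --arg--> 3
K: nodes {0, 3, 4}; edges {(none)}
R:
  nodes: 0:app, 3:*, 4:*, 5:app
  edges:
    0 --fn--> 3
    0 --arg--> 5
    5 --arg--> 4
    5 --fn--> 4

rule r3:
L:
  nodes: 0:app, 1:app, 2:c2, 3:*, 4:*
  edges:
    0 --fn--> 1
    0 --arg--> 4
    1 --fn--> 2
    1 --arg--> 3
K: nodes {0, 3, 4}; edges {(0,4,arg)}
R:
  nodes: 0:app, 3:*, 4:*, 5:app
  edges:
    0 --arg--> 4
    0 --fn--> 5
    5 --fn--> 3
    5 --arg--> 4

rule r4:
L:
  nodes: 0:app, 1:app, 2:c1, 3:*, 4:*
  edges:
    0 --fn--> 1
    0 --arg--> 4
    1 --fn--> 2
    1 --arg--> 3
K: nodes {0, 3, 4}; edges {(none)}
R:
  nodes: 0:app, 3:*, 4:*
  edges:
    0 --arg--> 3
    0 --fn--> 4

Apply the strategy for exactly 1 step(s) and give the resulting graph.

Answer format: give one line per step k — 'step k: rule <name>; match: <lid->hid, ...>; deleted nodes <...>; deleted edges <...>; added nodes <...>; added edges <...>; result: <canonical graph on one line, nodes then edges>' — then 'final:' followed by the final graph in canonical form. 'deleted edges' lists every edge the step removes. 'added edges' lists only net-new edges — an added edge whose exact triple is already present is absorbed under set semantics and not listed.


step 1: rule r3; match: 0->17, 1->16, 2->13, 3->15, 4->5; deleted nodes 13, 16; deleted edges (16,13,fn); (16,15,arg); (17,16,fn); added nodes 18; added edges (17,18,fn); (18,5,arg); (18,15,fn); result: nodes: 0:c4, 4:c1, 5:app, 8:c4, 12:app, 15:c2, 17:app, 18:app edges: (5,0,fn); (5,4,arg); (12,5,fn); (12,8,arg); (17,5,arg); (17,18,fn); (18,5,arg); (18,15,fn)
final:
nodes: 0:c4, 4:c1, 5:app, 8:c4, 12:app, 15:c2, 17:app, 18:app
edges: (5,0,fn); (5,4,arg); (12,5,fn); (12,8,arg); (17,5,arg); (17,18,fn); (18,5,arg); (18,15,fn)


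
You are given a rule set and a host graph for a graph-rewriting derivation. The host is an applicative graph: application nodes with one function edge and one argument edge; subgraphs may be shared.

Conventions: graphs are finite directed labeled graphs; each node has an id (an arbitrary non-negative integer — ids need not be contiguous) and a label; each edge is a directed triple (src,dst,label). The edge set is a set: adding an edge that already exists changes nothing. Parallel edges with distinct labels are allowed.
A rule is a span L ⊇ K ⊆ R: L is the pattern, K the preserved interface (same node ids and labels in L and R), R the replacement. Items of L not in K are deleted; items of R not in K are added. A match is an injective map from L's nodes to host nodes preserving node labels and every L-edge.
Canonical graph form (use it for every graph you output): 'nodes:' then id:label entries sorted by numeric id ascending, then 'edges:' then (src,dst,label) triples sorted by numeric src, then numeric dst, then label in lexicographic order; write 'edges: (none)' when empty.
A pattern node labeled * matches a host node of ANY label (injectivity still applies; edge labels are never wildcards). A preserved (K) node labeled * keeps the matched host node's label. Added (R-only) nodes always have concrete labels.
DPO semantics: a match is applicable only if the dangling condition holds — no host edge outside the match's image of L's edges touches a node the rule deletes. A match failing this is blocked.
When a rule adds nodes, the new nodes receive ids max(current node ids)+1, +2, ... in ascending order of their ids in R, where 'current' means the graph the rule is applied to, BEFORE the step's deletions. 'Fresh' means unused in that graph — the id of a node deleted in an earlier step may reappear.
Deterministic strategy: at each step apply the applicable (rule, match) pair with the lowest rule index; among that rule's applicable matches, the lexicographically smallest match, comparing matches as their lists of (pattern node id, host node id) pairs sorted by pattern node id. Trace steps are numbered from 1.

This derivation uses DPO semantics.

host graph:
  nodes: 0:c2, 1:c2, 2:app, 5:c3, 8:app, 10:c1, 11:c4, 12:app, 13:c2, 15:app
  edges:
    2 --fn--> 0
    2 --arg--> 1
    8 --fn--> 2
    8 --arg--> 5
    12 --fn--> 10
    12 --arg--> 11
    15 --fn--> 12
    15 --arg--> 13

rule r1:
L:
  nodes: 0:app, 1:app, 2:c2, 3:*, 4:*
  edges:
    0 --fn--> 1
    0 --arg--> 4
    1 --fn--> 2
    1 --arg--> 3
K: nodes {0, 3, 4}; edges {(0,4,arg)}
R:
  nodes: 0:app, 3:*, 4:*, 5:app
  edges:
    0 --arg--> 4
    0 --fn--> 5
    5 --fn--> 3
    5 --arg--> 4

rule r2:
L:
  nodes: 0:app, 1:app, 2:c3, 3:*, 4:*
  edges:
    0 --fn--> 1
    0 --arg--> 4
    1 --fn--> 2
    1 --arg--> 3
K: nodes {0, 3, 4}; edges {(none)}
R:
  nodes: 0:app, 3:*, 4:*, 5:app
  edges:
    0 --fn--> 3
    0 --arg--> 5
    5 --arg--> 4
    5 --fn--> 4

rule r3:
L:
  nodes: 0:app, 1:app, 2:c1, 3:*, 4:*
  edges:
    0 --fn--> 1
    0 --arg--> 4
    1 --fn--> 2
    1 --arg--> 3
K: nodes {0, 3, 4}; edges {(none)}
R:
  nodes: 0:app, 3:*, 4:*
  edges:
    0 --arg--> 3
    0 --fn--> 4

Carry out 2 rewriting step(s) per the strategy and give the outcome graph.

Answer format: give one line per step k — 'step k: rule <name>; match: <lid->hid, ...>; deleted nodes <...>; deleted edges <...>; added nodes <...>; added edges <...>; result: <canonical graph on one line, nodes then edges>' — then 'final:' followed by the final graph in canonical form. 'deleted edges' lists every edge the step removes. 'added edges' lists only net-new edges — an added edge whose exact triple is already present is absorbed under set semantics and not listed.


step 1: rule r1; match: 0->8, 1->2, 2->0, 3->1, 4->5; deleted nodes 0, 2; deleted edges (2,0,fn); (2,1,arg); (8,2,fn); added nodes 16; added edges (8,16,fn); (16,1,fn); (16,5,arg); result: nodes: 1:c2, 5:c3, 8:app, 10:c1, 11:c4, 12:app, 13:c2, 15:app, 16:app edges: (8,5,arg); (8,16,fn); (12,10,fn); (12,11,arg); (15,12,fn); (15,13,arg); (16,1,fn); (16,5,arg)
step 2: rule r3; match: 0->15, 1->12, 2->10, 3->11, 4->13; deleted nodes 10, 12; deleted edges (12,10,fn); (12,11,arg); (15,12,fn); (15,13,arg); added nodes (none); added edges (15,11,arg); (15,13,fn); result: nodes: 1:c2, 5:c3, 8:app, 11:c4, 13:c2, 15:app, 16:app edges: (8,5,arg); (8,16,fn); (15,11,arg); (15,13,fn); (16,1,fn); (16,5,arg)
final:
nodes: 1:c2, 5:c3, 8:app, 11:c4, 13:c2, 15:app, 16:app
edges: (8,5,arg); (8,16,fn); (15,11,arg); (15,13,fn); (16,1,fn); (16,5,arg)


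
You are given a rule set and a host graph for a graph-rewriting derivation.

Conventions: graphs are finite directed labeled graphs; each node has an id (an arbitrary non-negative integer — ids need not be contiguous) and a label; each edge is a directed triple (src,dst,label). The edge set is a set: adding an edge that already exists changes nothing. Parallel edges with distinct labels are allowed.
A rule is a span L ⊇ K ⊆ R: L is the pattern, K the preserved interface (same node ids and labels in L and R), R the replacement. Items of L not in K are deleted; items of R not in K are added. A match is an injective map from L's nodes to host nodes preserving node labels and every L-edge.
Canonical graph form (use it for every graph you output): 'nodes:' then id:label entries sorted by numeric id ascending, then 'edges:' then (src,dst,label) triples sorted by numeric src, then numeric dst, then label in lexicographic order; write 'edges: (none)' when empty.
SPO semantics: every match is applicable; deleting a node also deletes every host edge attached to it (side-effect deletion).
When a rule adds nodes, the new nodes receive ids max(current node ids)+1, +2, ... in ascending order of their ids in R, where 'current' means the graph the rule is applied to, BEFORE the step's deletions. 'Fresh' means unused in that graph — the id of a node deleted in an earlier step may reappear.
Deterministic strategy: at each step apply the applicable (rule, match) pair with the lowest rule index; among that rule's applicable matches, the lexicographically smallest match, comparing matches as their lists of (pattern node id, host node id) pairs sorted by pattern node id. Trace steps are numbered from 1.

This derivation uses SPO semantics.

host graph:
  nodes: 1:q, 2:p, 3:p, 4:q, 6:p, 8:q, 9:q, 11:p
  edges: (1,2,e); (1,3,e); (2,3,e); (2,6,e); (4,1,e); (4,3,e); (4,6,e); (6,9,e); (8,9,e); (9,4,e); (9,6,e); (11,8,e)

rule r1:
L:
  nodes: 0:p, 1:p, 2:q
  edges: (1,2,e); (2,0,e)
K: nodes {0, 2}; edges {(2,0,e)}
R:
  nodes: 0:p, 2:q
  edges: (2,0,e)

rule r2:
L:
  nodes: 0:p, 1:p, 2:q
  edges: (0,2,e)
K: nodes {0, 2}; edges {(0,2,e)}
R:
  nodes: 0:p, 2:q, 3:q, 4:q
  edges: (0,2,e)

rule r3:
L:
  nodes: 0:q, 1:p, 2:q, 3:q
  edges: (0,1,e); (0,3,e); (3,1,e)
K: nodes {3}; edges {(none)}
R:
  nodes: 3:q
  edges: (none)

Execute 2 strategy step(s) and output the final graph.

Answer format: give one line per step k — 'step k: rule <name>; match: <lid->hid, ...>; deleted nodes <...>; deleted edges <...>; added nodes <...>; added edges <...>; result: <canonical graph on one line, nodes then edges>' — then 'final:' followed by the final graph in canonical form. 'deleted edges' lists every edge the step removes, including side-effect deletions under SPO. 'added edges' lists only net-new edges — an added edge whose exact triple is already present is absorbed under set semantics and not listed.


step 1: rule r2; match: 0->6, 1->2, 2->9; deleted nodes 2; deleted edges (1,2,e); (2,3,e); (2,6,e); added nodes 12, 13; added edges (none); result: nodes: 1:q, 3:p, 4:q, 6:p, 8:q, 9:q, 11:p, 12:q, 13:q edges: (1,3,e); (4,1,e); (4,3,e); (4,6,e); (6,9,e); (8,9,e); (9,4,e); (9,6,e); (11,8,e)
step 2: rule r2; match: 0->6, 1->3, 2->9; deleted nodes 3; deleted edges (1,3,e); (4,3,e); added nodes 14, 15; added edges (none); result: nodes: 1:q, 4:q, 6:p, 8:q, 9:q, 11:p, 12:q, 13:q, 14:q, 15:q edges: (4,1,e); (4,6,e); (6,9,e); (8,9,e); (9,4,e); (9,6,e); (11,8,e)
final:
nodes: 1:q, 4:q, 6:p, 8:q, 9:q, 11:p, 12:q, 13:q, 14:q, 15:q
edges: (4,1,e); (4,6,e); (6,9,e); (8,9,e); (9,4,e); (9,6,e); (11,8,e)


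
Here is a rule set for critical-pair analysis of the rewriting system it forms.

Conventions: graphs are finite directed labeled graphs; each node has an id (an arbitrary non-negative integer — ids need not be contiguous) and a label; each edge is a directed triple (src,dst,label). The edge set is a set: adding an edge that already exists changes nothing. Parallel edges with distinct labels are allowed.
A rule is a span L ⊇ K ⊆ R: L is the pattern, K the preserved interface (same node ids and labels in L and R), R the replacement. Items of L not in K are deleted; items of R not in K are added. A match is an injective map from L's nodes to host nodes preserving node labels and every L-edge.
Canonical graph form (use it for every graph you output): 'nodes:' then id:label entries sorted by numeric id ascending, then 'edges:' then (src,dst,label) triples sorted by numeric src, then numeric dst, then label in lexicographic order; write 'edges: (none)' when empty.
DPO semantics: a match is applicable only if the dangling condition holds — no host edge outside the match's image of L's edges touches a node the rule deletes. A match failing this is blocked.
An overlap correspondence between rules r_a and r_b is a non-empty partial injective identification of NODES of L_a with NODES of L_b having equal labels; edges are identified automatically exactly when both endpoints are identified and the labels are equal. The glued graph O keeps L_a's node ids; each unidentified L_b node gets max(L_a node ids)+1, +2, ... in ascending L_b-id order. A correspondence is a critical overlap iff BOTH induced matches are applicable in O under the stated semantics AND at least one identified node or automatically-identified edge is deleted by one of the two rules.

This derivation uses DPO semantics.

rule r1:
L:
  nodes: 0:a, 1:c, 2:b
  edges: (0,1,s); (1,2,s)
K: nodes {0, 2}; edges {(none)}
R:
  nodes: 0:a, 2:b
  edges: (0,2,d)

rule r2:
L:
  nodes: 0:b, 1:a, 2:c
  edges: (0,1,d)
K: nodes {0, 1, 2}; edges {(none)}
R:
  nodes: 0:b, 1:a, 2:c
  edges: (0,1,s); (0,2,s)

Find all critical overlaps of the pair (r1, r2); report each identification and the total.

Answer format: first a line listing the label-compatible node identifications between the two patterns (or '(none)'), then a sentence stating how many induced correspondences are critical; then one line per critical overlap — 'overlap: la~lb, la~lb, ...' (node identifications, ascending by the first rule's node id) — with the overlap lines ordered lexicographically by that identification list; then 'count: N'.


label-compatible node identifications between L(r1) and L(r2): 0~1, 1~2, 2~0
4 of the induced correspondences are critical overlaps of r1 and r2.
overlap: 0~1, 1~2
overlap: 0~1, 1~2, 2~0
overlap: 1~2
overlap: 1~2, 2~0
count: 4


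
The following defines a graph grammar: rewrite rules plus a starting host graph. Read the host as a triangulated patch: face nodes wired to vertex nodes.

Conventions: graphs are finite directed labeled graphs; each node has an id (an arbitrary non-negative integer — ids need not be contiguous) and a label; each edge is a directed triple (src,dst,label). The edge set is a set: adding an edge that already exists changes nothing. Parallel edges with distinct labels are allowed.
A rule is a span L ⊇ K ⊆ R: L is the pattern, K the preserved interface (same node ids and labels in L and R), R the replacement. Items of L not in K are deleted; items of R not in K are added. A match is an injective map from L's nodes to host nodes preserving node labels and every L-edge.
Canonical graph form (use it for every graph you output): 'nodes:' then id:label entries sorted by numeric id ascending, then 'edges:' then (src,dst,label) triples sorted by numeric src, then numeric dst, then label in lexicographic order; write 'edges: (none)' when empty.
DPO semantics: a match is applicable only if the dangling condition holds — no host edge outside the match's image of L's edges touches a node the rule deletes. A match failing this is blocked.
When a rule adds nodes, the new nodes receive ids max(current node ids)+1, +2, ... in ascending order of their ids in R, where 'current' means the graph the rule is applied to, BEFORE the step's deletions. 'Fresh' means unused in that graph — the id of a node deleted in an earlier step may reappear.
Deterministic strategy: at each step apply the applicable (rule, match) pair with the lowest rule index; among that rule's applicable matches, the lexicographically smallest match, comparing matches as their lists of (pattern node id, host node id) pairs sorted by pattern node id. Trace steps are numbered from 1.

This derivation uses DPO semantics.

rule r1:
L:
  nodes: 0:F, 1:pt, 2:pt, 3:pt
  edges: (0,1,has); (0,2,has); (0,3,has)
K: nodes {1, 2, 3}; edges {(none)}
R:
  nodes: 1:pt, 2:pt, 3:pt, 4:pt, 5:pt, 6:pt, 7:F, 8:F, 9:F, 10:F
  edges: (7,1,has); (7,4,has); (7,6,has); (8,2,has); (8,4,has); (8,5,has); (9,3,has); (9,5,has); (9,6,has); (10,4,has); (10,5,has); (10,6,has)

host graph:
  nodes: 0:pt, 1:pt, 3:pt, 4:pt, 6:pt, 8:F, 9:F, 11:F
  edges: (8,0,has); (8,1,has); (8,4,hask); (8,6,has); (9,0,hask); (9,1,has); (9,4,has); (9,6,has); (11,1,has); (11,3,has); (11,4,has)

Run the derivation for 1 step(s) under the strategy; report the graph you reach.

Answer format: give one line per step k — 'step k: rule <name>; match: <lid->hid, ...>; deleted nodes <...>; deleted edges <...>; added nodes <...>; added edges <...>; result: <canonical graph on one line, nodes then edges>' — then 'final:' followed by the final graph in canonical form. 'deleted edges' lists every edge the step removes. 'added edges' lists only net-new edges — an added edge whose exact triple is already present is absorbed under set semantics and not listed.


step 1: rule r1; match: 0->11, 1->1, 2->3, 3->4; deleted nodes 11; deleted edges (11,1,has); (11,3,has); (11,4,has); added nodes 12, 13, 14, 15, 16, 17, 18; added edges (15,1,has); (15,12,has); (15,14,has); (16,3,has); (16,12,has); (16,13,has); (17,4,has); (17,13,has); (17,14,has); (18,12,has); (18,13,has); (18,14,has); result: nodes: 0:pt, 1:pt, 3:pt, 4:pt, 6:pt, 8:F, 9:F, 12:pt, 13:pt, 14:pt, 15:F, 16:F, 17:F, 18:F edges: (8,0,has); (8,1,has); (8,4,hask); (8,6,has); (9,0,hask); (9,1,has); (9,4,has); (9,6,has); (15,1,has); (15,12,has); (15,14,has); (16,3,has); (16,12,has); (16,13,has); (17,4,has); (17,13,has); (17,14,has); (18,12,has); (18,13,has); (18,14,has)
final:
nodes: 0:pt, 1:pt, 3:pt, 4:pt, 6:pt, 8:F, 9:F, 12:pt, 13:pt, 14:pt, 15:F, 16:F, 17:F, 18:F
edges: (8,0,has); (8,1,has); (8,4,hask); (8,6,has); (9,0,hask); (9,1,has); (9,4,has); (9,6,has); (15,1,has); (15,12,has); (15,14,has); (16,3,has); (16,12,has); (16,13,has); (17,4,has); (17,13,has); (17,14,has); (18,12,has); (18,13,has); (18,14,has)


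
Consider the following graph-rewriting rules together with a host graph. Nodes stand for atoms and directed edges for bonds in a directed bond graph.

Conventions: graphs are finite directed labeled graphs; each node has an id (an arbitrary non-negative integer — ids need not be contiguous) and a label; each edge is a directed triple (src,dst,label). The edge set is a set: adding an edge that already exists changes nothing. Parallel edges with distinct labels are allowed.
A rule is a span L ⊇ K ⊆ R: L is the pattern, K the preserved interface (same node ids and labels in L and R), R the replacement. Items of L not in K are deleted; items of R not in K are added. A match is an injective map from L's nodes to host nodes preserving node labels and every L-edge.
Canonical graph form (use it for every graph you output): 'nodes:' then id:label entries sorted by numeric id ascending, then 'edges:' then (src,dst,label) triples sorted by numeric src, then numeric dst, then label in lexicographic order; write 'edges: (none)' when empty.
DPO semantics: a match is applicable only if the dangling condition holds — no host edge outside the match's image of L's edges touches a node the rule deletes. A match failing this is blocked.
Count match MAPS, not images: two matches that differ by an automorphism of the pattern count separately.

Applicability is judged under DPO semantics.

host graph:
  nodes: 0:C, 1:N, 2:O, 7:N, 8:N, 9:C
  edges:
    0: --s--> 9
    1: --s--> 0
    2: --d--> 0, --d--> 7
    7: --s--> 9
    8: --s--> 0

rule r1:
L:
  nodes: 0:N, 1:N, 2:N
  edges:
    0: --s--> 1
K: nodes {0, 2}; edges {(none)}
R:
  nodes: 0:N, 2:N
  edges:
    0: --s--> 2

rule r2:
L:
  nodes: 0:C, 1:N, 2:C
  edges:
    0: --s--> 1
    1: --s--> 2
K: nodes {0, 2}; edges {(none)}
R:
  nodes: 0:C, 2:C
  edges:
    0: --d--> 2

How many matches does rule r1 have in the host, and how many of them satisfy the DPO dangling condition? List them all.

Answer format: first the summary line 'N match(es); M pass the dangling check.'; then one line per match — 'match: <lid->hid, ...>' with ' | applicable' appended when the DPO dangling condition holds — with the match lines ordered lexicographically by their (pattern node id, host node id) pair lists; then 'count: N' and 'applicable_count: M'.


0 match(es); 0 pass the dangling check.
count: 0
applicable_count: 0


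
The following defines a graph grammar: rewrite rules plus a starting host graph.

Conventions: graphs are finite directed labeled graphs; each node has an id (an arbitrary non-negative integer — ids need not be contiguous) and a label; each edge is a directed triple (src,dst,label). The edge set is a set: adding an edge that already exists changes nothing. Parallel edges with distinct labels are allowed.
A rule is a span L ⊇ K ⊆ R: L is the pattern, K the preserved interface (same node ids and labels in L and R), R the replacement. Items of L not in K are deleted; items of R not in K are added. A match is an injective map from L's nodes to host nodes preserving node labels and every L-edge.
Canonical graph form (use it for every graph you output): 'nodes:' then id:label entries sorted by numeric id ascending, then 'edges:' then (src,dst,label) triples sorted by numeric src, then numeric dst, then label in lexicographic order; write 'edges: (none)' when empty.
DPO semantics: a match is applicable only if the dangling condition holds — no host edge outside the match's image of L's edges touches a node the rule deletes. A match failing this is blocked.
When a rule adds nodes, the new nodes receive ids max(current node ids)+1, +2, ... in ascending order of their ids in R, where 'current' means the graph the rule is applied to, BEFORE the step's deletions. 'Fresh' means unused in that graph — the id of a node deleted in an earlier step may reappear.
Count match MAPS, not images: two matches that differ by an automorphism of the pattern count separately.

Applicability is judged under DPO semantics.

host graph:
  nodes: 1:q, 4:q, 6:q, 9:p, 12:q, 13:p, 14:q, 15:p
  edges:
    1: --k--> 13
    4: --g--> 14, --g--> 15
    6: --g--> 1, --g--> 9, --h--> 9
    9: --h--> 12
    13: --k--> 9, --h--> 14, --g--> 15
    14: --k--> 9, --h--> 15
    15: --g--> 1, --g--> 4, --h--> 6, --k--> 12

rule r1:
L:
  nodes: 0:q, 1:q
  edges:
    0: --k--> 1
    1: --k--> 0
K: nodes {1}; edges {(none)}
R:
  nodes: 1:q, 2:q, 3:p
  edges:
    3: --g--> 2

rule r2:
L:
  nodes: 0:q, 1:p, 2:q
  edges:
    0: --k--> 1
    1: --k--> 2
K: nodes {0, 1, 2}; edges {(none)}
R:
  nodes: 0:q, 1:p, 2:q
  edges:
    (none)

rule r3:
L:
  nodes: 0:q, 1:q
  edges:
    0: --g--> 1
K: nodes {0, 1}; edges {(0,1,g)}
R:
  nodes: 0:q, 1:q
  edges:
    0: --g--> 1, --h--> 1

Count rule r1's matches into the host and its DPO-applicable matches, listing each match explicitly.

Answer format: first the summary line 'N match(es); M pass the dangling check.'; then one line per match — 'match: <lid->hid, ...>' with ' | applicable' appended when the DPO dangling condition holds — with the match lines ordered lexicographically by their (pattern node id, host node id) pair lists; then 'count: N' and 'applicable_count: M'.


0 match(es); 0 pass the dangling check.
count: 0
applicable_count: 0


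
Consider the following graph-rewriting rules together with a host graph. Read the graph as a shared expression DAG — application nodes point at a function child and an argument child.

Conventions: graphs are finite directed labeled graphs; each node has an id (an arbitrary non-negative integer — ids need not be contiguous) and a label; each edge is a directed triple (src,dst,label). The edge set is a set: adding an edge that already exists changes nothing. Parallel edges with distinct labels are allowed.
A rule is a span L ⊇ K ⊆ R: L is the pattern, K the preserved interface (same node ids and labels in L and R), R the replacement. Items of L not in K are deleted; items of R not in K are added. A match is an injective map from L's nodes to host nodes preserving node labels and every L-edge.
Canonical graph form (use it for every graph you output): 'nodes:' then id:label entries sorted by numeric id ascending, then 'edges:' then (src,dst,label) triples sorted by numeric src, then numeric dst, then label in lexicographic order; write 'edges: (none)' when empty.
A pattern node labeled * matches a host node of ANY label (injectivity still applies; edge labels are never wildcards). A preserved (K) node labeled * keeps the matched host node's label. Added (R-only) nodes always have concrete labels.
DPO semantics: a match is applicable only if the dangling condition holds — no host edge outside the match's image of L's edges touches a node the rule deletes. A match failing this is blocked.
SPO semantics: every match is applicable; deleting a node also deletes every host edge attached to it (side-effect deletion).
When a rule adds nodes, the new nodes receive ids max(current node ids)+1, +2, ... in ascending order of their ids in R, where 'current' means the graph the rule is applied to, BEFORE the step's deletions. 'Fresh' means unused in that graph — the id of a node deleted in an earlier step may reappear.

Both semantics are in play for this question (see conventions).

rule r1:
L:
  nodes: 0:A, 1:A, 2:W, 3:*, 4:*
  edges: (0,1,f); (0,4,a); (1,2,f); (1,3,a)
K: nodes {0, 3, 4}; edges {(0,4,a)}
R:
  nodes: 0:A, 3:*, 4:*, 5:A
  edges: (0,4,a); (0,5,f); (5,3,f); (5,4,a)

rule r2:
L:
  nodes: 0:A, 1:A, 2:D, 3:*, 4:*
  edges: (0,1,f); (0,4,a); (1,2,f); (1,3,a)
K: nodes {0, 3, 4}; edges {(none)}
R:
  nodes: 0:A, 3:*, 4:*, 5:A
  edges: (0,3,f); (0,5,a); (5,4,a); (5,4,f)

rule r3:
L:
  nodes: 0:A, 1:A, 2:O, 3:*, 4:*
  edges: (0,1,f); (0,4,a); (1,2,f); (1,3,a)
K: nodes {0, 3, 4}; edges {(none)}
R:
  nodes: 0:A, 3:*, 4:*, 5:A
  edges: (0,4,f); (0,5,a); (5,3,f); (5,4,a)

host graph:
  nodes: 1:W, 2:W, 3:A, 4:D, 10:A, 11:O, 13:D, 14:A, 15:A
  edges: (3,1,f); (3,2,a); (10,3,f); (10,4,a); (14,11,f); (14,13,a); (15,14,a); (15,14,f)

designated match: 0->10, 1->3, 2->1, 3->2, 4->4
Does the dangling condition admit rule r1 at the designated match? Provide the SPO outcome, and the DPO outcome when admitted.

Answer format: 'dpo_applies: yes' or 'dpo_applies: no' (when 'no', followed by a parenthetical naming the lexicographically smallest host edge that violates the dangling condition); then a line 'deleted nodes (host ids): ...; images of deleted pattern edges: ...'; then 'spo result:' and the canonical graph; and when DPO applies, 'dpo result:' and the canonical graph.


dpo_applies: yes
deleted nodes (host ids): 1, 3; images of deleted pattern edges: (3,1,f); (3,2,a); (10,3,f)
spo result:
nodes: 2:W, 4:D, 10:A, 11:O, 13:D, 14:A, 15:A, 16:A
edges: (10,4,a); (10,16,f); (14,11,f); (14,13,a); (15,14,a); (15,14,f); (16,2,f); (16,4,a)
dpo result:
nodes: 2:W, 4:D, 10:A, 11:O, 13:D, 14:A, 15:A, 16:A
edges: (10,4,a); (10,16,f); (14,11,f); (14,13,a); (15,14,a); (15,14,f); (16,2,f); (16,4,a)
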